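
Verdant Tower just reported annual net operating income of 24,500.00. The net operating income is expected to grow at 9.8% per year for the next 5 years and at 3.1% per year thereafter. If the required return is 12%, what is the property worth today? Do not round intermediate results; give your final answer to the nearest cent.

D_1 = 26901.00000
D_2 = 29537.29800
D_3 = 32431.95320
D_4 = 35610.28462
D_5 = 39100.09251
Terminal value at year 5: TV = D_5×(1+g_2)/(r−g_2) = 40312.19538/0.089 = 452946.01549
P_0 = D_1/(1+r)^1 + D_2/(1+r)^2 + D_3/(1+r)^3 + D_4/(1+r)^4 + D_5/(1+r)^5 + TV/(1+r)^5
    = 24018.75000 + 23546.95312 + 23084.42369 + 22630.97965 + 22186.44255 + 257013.73338 = 372481.28240

372481.28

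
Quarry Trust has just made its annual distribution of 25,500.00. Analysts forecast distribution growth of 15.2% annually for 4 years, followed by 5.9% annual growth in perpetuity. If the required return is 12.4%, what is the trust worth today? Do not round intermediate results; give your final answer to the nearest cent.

566936.65

D_1 = 29376.00000
D_2 = 33841.15200
D_3 = 38985.00710
D_4 = 44910.72818
Terminal value at year 4: TV = D_4×(1+g_2)/(r−g_2) = 47560.46115/0.065 = 731699.40226
P_0 = D_1/(1+r)^1 + D_2/(1+r)^2 + D_3/(1+r)^3 + D_4/(1+r)^4 + TV/(1+r)^4
    = 26135.23132 + 26786.28690 + 27453.56095 + 28137.45749 + 458424.11508 = 566936.65174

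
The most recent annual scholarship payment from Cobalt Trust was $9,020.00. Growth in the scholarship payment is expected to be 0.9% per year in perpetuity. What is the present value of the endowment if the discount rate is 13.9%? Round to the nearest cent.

$70009.08

D₁ = D₀ × (1 + g) = $9,020.00 × 1.009 = $9,101.1800
Growing perpetuity: P = D₁ / (r − g) = $9,101.1800 / (0.139 − 0.009) = $70,009.08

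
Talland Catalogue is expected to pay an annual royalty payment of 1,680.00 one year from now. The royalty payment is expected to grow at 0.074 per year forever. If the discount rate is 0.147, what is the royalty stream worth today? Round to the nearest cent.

Growing perpetuity: P = D₁ / (r − g) = 1,680.0000 / (0.147 − 0.074) = 23,013.70

23013.70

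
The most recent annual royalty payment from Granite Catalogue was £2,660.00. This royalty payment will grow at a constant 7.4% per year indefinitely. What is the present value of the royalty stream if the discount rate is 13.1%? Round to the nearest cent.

D₁ = D₀ × (1 + g) = £2,660.00 × 1.074 = £2,856.8400
Growing perpetuity: P = D₁ / (r − g) = £2,856.8400 / (0.131 − 0.074) = £50,120.00

£50120.00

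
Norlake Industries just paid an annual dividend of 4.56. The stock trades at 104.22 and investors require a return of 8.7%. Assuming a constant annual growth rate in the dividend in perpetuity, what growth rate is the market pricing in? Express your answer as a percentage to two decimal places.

4.14%

P = D₀(1+g)/(r−g) ⇒ P(r−g) = D₀(1+g) ⇒ g(P+D₀) = P·r − D₀
g = (P·r − D₀)/(P + D₀) = (104.22×0.087 − 4.56) / (104.22 + 4.56) = 0.041434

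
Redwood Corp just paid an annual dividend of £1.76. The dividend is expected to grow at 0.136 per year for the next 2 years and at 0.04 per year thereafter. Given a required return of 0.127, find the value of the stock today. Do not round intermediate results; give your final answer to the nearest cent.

D_1 = 1.99936
D_2 = 2.27127
Terminal value at year 2: TV = D_2×(1+g_2)/(r−g_2) = 2.36212/0.087 = 27.15085
P_0 = D_1/(1+r)^1 + D_2/(1+r)^2 + TV/(1+r)^2
    = 1.77406 + 1.78822 + 21.37645 = 24.93873

£24.94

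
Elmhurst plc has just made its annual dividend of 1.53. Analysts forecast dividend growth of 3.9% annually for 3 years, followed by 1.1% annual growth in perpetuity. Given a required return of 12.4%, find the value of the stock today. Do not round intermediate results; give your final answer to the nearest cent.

14.74

D_1 = 1.58967
D_2 = 1.65167
D_3 = 1.71608
Terminal value at year 3: TV = D_3×(1+g_2)/(r−g_2) = 1.73496/0.113 = 15.35362
P_0 = D_1/(1+r)^1 + D_2/(1+r)^2 + D_3/(1+r)^3 + TV/(1+r)^3
    = 1.41430 + 1.30734 + 1.20848 + 10.81214 = 14.74227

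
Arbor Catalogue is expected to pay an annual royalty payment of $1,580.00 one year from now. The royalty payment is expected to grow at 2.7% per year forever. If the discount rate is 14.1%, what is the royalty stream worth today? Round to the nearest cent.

$13859.65

Growing perpetuity: P = D₁ / (r − g) = $1,580.0000 / (0.141 − 0.027) = $13,859.65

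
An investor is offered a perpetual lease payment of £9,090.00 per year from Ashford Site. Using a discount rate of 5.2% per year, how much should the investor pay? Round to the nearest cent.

£174807.69

Level perpetuity: PV = C / r = £9,090.00 / 0.052 = £174,807.69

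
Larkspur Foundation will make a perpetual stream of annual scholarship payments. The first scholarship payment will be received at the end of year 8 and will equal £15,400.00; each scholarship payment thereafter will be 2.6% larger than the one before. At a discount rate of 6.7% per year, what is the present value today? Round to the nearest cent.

Value at end of year 7: C₁ / (r − g) = £15,400.00 / (0.067 − 0.026) = £375,609.7561
Discount to today: PV = £375,609.7561 / (1 + 0.067)^7 = £375,609.7561 / 1.574530 = £238,553.57

£238553.57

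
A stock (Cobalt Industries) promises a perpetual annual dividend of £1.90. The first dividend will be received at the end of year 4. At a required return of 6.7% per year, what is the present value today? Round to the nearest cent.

£23.34

Value at end of year 3: C / r = £1.90 / 0.067 = £28.3582
Discount to today: PV = £28.3582 / (1 + 0.067)^3 = £28.3582 / 1.214768 = £23.34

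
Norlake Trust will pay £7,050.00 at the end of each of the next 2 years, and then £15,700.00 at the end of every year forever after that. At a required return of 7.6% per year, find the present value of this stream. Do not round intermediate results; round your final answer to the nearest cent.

£191068.69

PV of 2-year annuity: £7,050.00 × [1 − (1+0.076)^−2] / 0.076 = 12641.30540
Perpetuity value at year 2: £15,700.00 / 0.076 = 206578.94737
PV of perpetuity: 206578.94737 / (1+0.076)^2 = 178427.38783
Total PV = 12641.30540 + 178427.38783 = 191068.69323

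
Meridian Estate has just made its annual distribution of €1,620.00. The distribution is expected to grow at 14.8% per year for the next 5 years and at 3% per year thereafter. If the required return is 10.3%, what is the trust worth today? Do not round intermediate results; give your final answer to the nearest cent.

€37063.51

D_1 = 1859.76000
D_2 = 2135.00448
D_3 = 2450.98514
D_4 = 2813.73094
D_5 = 3230.16312
Terminal value at year 5: TV = D_5×(1+g_2)/(r−g_2) = 3327.06802/0.073 = 45576.27421
P_0 = D_1/(1+r)^1 + D_2/(1+r)^2 + D_3/(1+r)^3 + D_4/(1+r)^4 + D_5/(1+r)^5 + TV/(1+r)^5
    = 1686.09248 + 1754.88138 + 1826.47672 + 1900.99300 + 1978.54938 + 27916.51858 = 37063.51153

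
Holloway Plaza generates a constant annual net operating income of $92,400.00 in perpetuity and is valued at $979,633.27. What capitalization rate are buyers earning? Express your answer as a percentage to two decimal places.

9.43%

P = C/r ⇒ r = C/P = $92,400.00/$979,633.27 = 0.094321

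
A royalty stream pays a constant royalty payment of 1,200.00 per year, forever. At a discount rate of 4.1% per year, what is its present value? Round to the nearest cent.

29268.29

Level perpetuity: PV = C / r = 1,200.00 / 0.041 = 29,268.29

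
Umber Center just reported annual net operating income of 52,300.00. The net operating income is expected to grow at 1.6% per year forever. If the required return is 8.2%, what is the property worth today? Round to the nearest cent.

805103.03

D₁ = D₀ × (1 + g) = 52,300.00 × 1.016 = 53,136.8000
Growing perpetuity: P = D₁ / (r − g) = 53,136.8000 / (0.082 − 0.016) = 805,103.03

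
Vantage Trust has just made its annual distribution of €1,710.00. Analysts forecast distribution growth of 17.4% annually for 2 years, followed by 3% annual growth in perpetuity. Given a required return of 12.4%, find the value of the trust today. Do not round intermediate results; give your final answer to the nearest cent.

D_1 = 2007.54000
D_2 = 2356.85196
Terminal value at year 2: TV = D_2×(1+g_2)/(r−g_2) = 2427.55752/0.094 = 25825.07999
P_0 = D_1/(1+r)^1 + D_2/(1+r)^2 + TV/(1+r)^2
    = 1786.06762 + 1865.51902 + 20441.32545 = 24092.91209

€24092.91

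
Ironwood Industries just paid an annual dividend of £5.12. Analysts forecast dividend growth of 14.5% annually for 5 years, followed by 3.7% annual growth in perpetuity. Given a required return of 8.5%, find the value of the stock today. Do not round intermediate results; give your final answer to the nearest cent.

D_1 = 5.86240
D_2 = 6.71245
D_3 = 7.68575
D_4 = 8.80019
D_5 = 10.07621
Terminal value at year 5: TV = D_5×(1+g_2)/(r−g_2) = 10.44903/0.048 = 217.68821
P_0 = D_1/(1+r)^1 + D_2/(1+r)^2 + D_3/(1+r)^3 + D_4/(1+r)^4 + D_5/(1+r)^5 + TV/(1+r)^5
    = 5.40313 + 5.70192 + 6.01724 + 6.34999 + 6.70114 + 144.77255 = 174.94597

£174.95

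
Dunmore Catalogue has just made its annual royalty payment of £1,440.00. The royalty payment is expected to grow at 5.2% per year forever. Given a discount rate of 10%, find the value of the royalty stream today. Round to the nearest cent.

D₁ = D₀ × (1 + g) = £1,440.00 × 1.052 = £1,514.8800
Growing perpetuity: P = D₁ / (r − g) = £1,514.8800 / (0.1 − 0.052) = £31,560.00

£31560.00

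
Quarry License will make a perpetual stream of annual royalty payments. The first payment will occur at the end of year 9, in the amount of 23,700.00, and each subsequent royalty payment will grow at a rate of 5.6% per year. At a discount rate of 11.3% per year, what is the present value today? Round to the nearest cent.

176568.07

Value at end of year 8: C₁ / (r − g) = 23,700.00 / (0.113 − 0.056) = 415,789.4737
Discount to today: PV = 415,789.4737 / (1 + 0.113)^8 = 415,789.4737 / 2.354840 = 176,568.07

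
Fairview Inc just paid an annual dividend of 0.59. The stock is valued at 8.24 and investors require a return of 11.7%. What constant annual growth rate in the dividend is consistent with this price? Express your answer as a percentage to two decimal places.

P = D₀(1+g)/(r−g) ⇒ P(r−g) = D₀(1+g) ⇒ g(P+D₀) = P·r − D₀
g = (P·r − D₀)/(P + D₀) = (8.24×0.117 − 0.59) / (8.24 + 0.59) = 0.042365

4.24%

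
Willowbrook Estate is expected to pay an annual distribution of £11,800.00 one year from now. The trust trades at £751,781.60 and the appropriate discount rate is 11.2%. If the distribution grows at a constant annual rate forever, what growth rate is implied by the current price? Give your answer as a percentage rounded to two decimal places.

9.63%

P = D₁/(r−g) ⇒ g = r − D₁/P = 0.112 − £11,800.00/£751,781.60 = 0.096304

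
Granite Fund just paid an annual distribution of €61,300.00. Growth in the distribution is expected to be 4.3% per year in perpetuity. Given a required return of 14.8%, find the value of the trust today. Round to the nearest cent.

D₁ = D₀ × (1 + g) = €61,300.00 × 1.043 = €63,935.9000
Growing perpetuity: P = D₁ / (r − g) = €63,935.9000 / (0.148 − 0.043) = €608,913.33

€608913.33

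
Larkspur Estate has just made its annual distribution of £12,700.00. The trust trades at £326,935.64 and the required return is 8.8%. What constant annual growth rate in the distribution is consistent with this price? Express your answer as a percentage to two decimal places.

4.73%

P = D₀(1+g)/(r−g) ⇒ P(r−g) = D₀(1+g) ⇒ g(P+D₀) = P·r − D₀
g = (P·r − D₀)/(P + D₀) = (£326,935.64×0.088 − £12,700.00) / (£326,935.64 + £12,700.00) = 0.047316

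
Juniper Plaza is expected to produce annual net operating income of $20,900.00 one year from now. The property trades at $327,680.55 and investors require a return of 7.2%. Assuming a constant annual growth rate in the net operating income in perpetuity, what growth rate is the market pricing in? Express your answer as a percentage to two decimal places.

P = D₁/(r−g) ⇒ g = r − D₁/P = 0.072 − $20,900.00/$327,680.55 = 0.008218

0.82%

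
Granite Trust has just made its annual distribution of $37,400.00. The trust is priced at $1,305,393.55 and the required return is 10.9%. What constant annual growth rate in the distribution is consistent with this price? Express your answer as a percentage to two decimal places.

7.81%

P = D₀(1+g)/(r−g) ⇒ P(r−g) = D₀(1+g) ⇒ g(P+D₀) = P·r − D₀
g = (P·r − D₀)/(P + D₀) = ($1,305,393.55×0.109 − $37,400.00) / ($1,305,393.55 + $37,400.00) = 0.078112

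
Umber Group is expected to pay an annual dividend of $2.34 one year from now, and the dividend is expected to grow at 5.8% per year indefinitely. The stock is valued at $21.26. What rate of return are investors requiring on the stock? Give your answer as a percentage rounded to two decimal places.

16.81%

P = D₁/(r − g) ⇒ r = D₁/P + g = $2.3400/$21.26 + 0.058 = 0.110066 + 0.058 = 0.168066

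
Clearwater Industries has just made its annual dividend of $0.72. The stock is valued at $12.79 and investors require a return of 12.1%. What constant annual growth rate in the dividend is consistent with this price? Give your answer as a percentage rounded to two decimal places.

6.13%

P = D₀(1+g)/(r−g) ⇒ P(r−g) = D₀(1+g) ⇒ g(P+D₀) = P·r − D₀
g = (P·r − D₀)/(P + D₀) = ($12.79×0.121 − $0.72) / ($12.79 + $0.72) = 0.061258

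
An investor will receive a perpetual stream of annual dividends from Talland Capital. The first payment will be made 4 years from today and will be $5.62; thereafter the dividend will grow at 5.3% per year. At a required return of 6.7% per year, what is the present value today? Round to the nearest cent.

$330.46

Value at end of year 3: C₁ / (r − g) = $5.62 / (0.067 − 0.053) = $401.4286
Discount to today: PV = $401.4286 / (1 + 0.067)^3 = $401.4286 / 1.214768 = $330.46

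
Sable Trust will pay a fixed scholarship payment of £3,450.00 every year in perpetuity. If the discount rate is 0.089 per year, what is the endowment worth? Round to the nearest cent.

£38764.04

Level perpetuity: PV = C / r = £3,450.00 / 0.089 = £38,764.04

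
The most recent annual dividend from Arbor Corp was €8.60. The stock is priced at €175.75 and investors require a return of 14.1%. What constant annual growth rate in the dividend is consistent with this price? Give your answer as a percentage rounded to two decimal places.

8.78%

P = D₀(1+g)/(r−g) ⇒ P(r−g) = D₀(1+g) ⇒ g(P+D₀) = P·r − D₀
g = (P·r − D₀)/(P + D₀) = (€175.75×0.141 − €8.60) / (€175.75 + €8.60) = 0.087772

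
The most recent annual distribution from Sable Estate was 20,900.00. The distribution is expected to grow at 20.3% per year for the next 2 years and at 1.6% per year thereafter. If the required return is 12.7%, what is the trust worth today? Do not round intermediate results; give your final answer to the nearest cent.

D_1 = 25142.70000
D_2 = 30246.66810
Terminal value at year 2: TV = D_2×(1+g_2)/(r−g_2) = 30730.61479/0.111 = 276852.38549
P_0 = D_1/(1+r)^1 + D_2/(1+r)^2 + TV/(1+r)^2
    = 22309.40550 + 23813.85521 + 217971.86388 = 264095.12458

264095.12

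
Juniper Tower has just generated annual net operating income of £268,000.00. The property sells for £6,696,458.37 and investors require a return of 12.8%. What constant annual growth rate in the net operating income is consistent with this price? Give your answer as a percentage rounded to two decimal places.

P = D₀(1+g)/(r−g) ⇒ P(r−g) = D₀(1+g) ⇒ g(P+D₀) = P·r − D₀
g = (P·r − D₀)/(P + D₀) = (£6,696,458.37×0.128 − £268,000.00) / (£6,696,458.37 + £268,000.00) = 0.084593

8.46%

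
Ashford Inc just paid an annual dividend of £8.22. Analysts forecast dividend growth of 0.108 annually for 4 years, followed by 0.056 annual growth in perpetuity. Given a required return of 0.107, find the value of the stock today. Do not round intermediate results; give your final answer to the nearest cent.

D_1 = 9.10776
D_2 = 10.09140
D_3 = 11.18127
D_4 = 12.38885
Terminal value at year 4: TV = D_4×(1+g_2)/(r−g_2) = 13.08262/0.051 = 256.52199
P_0 = D_1/(1+r)^1 + D_2/(1+r)^2 + D_3/(1+r)^3 + D_4/(1+r)^4 + TV/(1+r)^4
    = 8.22743 + 8.23486 + 8.24230 + 8.24974 + 170.81819 = 203.77251

£203.77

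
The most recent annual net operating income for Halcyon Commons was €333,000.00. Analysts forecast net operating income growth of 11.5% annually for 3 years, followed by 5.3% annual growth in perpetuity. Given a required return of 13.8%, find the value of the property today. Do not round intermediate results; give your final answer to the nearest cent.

€4839336.60

D_1 = 371295.00000
D_2 = 413993.92500
D_3 = 461603.22638
Terminal value at year 3: TV = D_3×(1+g_2)/(r−g_2) = 486068.19737/0.085 = 5718449.38086
P_0 = D_1/(1+r)^1 + D_2/(1+r)^2 + D_3/(1+r)^3 + TV/(1+r)^3
    = 326269.77153 + 319675.56701 + 313214.63727 + 3880176.62407 = 4839336.59987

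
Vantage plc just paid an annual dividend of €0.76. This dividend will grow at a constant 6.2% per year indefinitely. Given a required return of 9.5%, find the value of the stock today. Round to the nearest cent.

€24.46

D₁ = D₀ × (1 + g) = €0.76 × 1.062 = €0.8071
Growing perpetuity: P = D₁ / (r − g) = €0.8071 / (0.095 − 0.062) = €24.46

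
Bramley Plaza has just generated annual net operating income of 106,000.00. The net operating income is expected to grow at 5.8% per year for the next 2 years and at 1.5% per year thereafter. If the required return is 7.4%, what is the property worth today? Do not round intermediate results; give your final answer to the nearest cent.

D_1 = 112148.00000
D_2 = 118652.58400
Terminal value at year 2: TV = D_2×(1+g_2)/(r−g_2) = 120432.37276/0.059 = 2041226.65695
P_0 = D_1/(1+r)^1 + D_2/(1+r)^2 + TV/(1+r)^2
    = 104420.85661 + 102865.23864 + 1769630.80025 = 1976916.89550

1976916.90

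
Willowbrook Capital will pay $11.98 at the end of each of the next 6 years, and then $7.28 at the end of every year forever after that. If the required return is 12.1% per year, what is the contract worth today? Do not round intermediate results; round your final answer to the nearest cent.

PV of 6-year annuity: $11.98 × [1 − (1+0.121)^−6] / 0.121 = 49.11548
Perpetuity value at year 6: $7.28 / 0.121 = 60.16529
PV of perpetuity: 60.16529 / (1+0.121)^6 = 30.31882
Total PV = 49.11548 + 30.31882 = 79.43430

$79.43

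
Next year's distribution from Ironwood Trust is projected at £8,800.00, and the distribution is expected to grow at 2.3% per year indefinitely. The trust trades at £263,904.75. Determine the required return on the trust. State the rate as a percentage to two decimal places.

P = D₁/(r − g) ⇒ r = D₁/P + g = £8,800.0000/£263,904.75 + 0.023 = 0.033345 + 0.023 = 0.056345

5.63%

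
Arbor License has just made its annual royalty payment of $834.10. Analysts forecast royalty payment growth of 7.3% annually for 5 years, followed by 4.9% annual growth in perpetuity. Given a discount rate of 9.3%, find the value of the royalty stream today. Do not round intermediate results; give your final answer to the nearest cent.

D_1 = 894.98930
D_2 = 960.32352
D_3 = 1030.42714
D_4 = 1105.64832
D_5 = 1186.36064
Terminal value at year 5: TV = D_5×(1+g_2)/(r−g_2) = 1244.49232/0.044 = 28283.91626
P_0 = D_1/(1+r)^1 + D_2/(1+r)^2 + D_3/(1+r)^3 + D_4/(1+r)^4 + D_5/(1+r)^5 + TV/(1+r)^5
    = 818.83742 + 803.85412 + 789.14499 + 774.70500 + 760.52925 + 18131.70869 = 22078.77947

$22078.78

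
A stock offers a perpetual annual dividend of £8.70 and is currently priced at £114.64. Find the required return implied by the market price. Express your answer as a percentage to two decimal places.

7.59%

P = C/r ⇒ r = C/P = £8.70/£114.64 = 0.075890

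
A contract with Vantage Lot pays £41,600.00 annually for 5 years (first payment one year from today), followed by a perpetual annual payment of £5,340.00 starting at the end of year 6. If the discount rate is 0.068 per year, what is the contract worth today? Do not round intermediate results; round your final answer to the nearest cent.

£228002.13

PV of 5-year annuity: £41,600.00 × [1 − (1+0.068)^−5] / 0.068 = 171485.52030
Perpetuity value at year 5: £5,340.00 / 0.068 = 78529.41176
PV of perpetuity: 78529.41176 / (1+0.068)^5 = 56516.60700
Total PV = 171485.52030 + 56516.60700 = 228002.12729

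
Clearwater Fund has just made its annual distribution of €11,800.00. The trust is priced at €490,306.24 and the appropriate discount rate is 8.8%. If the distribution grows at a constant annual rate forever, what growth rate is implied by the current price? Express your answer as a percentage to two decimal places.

P = D₀(1+g)/(r−g) ⇒ P(r−g) = D₀(1+g) ⇒ g(P+D₀) = P·r − D₀
g = (P·r − D₀)/(P + D₀) = (€490,306.24×0.088 − €11,800.00) / (€490,306.24 + €11,800.00) = 0.062431

6.24%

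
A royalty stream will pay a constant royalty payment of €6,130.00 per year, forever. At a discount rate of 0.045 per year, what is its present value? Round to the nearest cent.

€136222.22

Level perpetuity: PV = C / r = €6,130.00 / 0.045 = €136,222.22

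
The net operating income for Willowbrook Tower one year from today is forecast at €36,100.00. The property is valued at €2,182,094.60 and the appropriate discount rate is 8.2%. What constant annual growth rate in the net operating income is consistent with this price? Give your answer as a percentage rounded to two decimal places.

P = D₁/(r−g) ⇒ g = r − D₁/P = 0.082 − €36,100.00/€2,182,094.60 = 0.065456

6.55%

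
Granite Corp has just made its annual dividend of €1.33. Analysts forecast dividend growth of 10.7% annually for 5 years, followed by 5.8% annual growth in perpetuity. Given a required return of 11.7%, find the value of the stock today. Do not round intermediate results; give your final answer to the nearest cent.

D_1 = 1.47231
D_2 = 1.62985
D_3 = 1.80424
D_4 = 1.99729
D_5 = 2.21101
Terminal value at year 5: TV = D_5×(1+g_2)/(r−g_2) = 2.33924/0.059 = 39.64819
P_0 = D_1/(1+r)^1 + D_2/(1+r)^2 + D_3/(1+r)^3 + D_4/(1+r)^4 + D_5/(1+r)^5 + TV/(1+r)^5
    = 1.31809 + 1.30629 + 1.29460 + 1.28301 + 1.27152 + 22.80119 = 29.27471

€29.27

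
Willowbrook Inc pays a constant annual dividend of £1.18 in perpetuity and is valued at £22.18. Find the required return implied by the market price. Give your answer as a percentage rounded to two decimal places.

P = C/r ⇒ r = C/P = £1.18/£22.18 = 0.053201

5.32%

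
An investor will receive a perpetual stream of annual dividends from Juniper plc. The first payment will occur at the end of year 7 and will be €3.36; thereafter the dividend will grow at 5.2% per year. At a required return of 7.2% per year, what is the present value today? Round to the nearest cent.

€110.70

Value at end of year 6: C₁ / (r − g) = €3.36 / (0.072 − 0.052) = €168.0000
Discount to today: PV = €168.0000 / (1 + 0.072)^6 = €168.0000 / 1.517640 = €110.70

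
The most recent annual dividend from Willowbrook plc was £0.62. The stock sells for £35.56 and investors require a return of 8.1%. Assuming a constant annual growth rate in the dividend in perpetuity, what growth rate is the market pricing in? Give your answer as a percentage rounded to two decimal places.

6.25%

P = D₀(1+g)/(r−g) ⇒ P(r−g) = D₀(1+g) ⇒ g(P+D₀) = P·r − D₀
g = (P·r − D₀)/(P + D₀) = (£35.56×0.081 − £0.62) / (£35.56 + £0.62) = 0.062475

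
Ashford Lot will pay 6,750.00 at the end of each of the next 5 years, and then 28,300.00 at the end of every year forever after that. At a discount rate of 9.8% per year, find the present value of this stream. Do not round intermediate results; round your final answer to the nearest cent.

PV of 5-year annuity: 6,750.00 × [1 − (1+0.098)^−5] / 0.098 = 25719.08536
Perpetuity value at year 5: 28,300.00 / 0.098 = 288775.51020
PV of perpetuity: 288775.51020 / (1+0.098)^5 = 180945.86344
Total PV = 25719.08536 + 180945.86344 = 206664.94880

206664.95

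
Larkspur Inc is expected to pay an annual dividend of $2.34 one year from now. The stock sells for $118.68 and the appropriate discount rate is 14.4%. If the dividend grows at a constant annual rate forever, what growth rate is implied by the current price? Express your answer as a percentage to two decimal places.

12.43%

P = D₁/(r−g) ⇒ g = r − D₁/P = 0.144 − $2.34/$118.68 = 0.124283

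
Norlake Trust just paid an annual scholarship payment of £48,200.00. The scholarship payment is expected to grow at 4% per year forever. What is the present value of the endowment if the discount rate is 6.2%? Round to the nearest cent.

D₁ = D₀ × (1 + g) = £48,200.00 × 1.04 = £50,128.0000
Growing perpetuity: P = D₁ / (r − g) = £50,128.0000 / (0.062 − 0.04) = £2,278,545.45

£2278545.45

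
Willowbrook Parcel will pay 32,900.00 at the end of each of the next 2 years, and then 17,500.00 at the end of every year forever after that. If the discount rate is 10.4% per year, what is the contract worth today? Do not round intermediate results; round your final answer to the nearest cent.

PV of 2-year annuity: 32,900.00 × [1 − (1+0.104)^−2] / 0.104 = 56794.13464
Perpetuity value at year 2: 17,500.00 / 0.104 = 168269.23077
PV of perpetuity: 168269.23077 / (1+0.104)^2 = 138059.58469
Total PV = 56794.13464 + 138059.58469 = 194853.71932

194853.72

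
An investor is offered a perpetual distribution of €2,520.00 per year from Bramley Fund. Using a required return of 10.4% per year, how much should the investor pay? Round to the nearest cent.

€24230.77

Level perpetuity: PV = C / r = €2,520.00 / 0.104 = €24,230.77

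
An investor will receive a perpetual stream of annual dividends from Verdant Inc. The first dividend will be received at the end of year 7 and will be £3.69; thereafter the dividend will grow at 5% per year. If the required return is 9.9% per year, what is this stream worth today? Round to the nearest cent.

Value at end of year 6: C₁ / (r − g) = £3.69 / (0.099 − 0.05) = £75.3061
Discount to today: PV = £75.3061 / (1 + 0.099)^6 = £75.3061 / 1.761920 = £42.74

£42.74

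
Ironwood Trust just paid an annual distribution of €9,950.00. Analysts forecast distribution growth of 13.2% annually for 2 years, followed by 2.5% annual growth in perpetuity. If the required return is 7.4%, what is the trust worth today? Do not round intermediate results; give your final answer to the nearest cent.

€252766.23

D_1 = 11263.40000
D_2 = 12750.16880
Terminal value at year 2: TV = D_2×(1+g_2)/(r−g_2) = 13068.92302/0.049 = 266712.71469
P_0 = D_1/(1+r)^1 + D_2/(1+r)^2 + TV/(1+r)^2
    = 10487.33706 + 11053.69232 + 231225.19644 = 252766.22582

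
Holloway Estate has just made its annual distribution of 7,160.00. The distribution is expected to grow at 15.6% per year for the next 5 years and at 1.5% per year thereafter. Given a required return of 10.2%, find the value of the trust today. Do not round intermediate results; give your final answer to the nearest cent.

147525.79

D_1 = 8276.96000
D_2 = 9568.16576
D_3 = 11060.79962
D_4 = 12786.28436
D_5 = 14780.94472
Terminal value at year 5: TV = D_5×(1+g_2)/(r−g_2) = 15002.65889/0.087 = 172444.35506
P_0 = D_1/(1+r)^1 + D_2/(1+r)^2 + D_3/(1+r)^3 + D_4/(1+r)^4 + D_5/(1+r)^5 + TV/(1+r)^5
    = 7510.85299 + 7878.89842 + 8264.97874 + 8669.97770 + 9094.82235 + 106106.26070 = 147525.79091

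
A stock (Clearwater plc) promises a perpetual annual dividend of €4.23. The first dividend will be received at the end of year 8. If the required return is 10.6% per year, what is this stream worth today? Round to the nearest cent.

Value at end of year 7: C / r = €4.23 / 0.106 = €39.9057
Discount to today: PV = €39.9057 / (1 + 0.106)^7 = €39.9057 / 2.024351 = €19.71

€19.71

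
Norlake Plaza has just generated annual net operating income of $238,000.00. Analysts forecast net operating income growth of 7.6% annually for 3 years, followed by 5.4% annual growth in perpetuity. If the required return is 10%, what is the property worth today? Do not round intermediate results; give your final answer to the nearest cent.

D_1 = 256088.00000
D_2 = 275550.68800
D_3 = 296492.54029
Terminal value at year 3: TV = D_3×(1+g_2)/(r−g_2) = 312503.13746/0.046 = 6793546.46660
P_0 = D_1/(1+r)^1 + D_2/(1+r)^2 + D_3/(1+r)^3 + TV/(1+r)^3
    = 232807.27273 + 227727.84132 + 222759.23388 + 5104092.01097 = 5787386.35889

$5787386.36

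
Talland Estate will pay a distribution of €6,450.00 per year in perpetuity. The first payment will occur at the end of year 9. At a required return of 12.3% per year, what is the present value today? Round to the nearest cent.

Value at end of year 8: C / r = €6,450.00 / 0.123 = €52,439.0244
Discount to today: PV = €52,439.0244 / (1 + 0.123)^8 = €52,439.0244 / 2.529520 = €20,730.82

€20730.82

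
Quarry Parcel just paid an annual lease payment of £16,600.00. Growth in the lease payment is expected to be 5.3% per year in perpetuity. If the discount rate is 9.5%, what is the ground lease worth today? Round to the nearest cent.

D₁ = D₀ × (1 + g) = £16,600.00 × 1.053 = £17,479.8000
Growing perpetuity: P = D₁ / (r − g) = £17,479.8000 / (0.095 − 0.053) = £416,185.71

£416185.71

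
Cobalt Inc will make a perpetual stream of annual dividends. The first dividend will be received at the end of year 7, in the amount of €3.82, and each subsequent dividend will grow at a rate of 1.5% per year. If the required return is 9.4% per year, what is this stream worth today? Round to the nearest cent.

€28.21

Value at end of year 6: C₁ / (r − g) = €3.82 / (0.094 − 0.015) = €48.3544
Discount to today: PV = €48.3544 / (1 + 0.094)^6 = €48.3544 / 1.714368 = €28.21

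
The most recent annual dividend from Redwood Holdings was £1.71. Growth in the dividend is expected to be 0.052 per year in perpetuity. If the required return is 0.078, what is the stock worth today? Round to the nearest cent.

D₁ = D₀ × (1 + g) = £1.71 × 1.052 = £1.7989
Growing perpetuity: P = D₁ / (r − g) = £1.7989 / (0.078 − 0.052) = £69.19

£69.19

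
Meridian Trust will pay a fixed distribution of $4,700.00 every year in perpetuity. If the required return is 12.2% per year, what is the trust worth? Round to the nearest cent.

Level perpetuity: PV = C / r = $4,700.00 / 0.122 = $38,524.59

$38524.59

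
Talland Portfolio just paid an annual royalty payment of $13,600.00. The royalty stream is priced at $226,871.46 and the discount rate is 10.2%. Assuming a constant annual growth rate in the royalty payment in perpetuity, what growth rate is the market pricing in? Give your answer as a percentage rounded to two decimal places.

P = D₀(1+g)/(r−g) ⇒ P(r−g) = D₀(1+g) ⇒ g(P+D₀) = P·r − D₀
g = (P·r − D₀)/(P + D₀) = ($226,871.46×0.102 − $13,600.00) / ($226,871.46 + $13,600.00) = 0.039676

3.97%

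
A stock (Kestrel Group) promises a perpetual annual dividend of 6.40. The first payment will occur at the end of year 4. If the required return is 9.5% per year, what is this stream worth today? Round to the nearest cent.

Value at end of year 3: C / r = 6.40 / 0.095 = 67.3684
Discount to today: PV = 67.3684 / (1 + 0.095)^3 = 67.3684 / 1.312932 = 51.31

51.31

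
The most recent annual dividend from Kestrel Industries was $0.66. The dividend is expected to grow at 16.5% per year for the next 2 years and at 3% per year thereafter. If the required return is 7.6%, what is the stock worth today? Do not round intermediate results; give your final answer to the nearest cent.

D_1 = 0.76890
D_2 = 0.89577
Terminal value at year 2: TV = D_2×(1+g_2)/(r−g_2) = 0.92264/0.046 = 20.05743
P_0 = D_1/(1+r)^1 + D_2/(1+r)^2 + TV/(1+r)^2
    = 0.71459 + 0.77370 + 17.32410 = 18.81239

$18.81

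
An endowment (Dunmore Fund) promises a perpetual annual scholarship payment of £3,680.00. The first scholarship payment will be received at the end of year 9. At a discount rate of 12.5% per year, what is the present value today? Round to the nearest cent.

£11474.07

Value at end of year 8: C / r = £3,680.00 / 0.125 = £29,440.0000
Discount to today: PV = £29,440.0000 / (1 + 0.125)^8 = £29,440.0000 / 2.565785 = £11,474.07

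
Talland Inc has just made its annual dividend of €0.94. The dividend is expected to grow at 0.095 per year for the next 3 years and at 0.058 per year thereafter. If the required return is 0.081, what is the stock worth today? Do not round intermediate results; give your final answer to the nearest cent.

D_1 = 1.02930
D_2 = 1.12708
D_3 = 1.23416
Terminal value at year 3: TV = D_3×(1+g_2)/(r−g_2) = 1.30574/0.023 = 56.77120
P_0 = D_1/(1+r)^1 + D_2/(1+r)^2 + D_3/(1+r)^3 + TV/(1+r)^3
    = 0.95217 + 0.96451 + 0.97700 + 44.94185 = 47.83553

€47.84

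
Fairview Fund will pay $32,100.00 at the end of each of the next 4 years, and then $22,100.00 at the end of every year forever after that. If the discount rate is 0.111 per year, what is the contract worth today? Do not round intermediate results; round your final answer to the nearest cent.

PV of 4-year annuity: $32,100.00 × [1 − (1+0.111)^−4] / 0.111 = 99376.24837
Perpetuity value at year 4: $22,100.00 / 0.111 = 199099.09910
PV of perpetuity: 199099.09910 / (1+0.111)^4 = 130681.18355
Total PV = 99376.24837 + 130681.18355 = 230057.43193

$230057.43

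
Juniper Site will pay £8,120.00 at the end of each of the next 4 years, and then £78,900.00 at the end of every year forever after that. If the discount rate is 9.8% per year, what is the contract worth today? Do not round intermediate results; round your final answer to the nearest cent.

£579764.15

PV of 4-year annuity: £8,120.00 × [1 − (1+0.098)^−4] / 0.098 = 25851.13963
Perpetuity value at year 4: £78,900.00 / 0.098 = 805102.04082
PV of perpetuity: 805102.04082 / (1+0.098)^4 = 553913.01169
Total PV = 25851.13963 + 553913.01169 = 579764.15132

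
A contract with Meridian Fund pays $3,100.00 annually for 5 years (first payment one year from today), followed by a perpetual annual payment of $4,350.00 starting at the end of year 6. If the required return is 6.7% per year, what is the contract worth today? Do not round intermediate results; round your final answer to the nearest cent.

PV of 5-year annuity: $3,100.00 × [1 − (1+0.067)^−5] / 0.067 = 12813.36709
Perpetuity value at year 5: $4,350.00 / 0.067 = 64925.37313
PV of perpetuity: 64925.37313 / (1+0.067)^5 = 46945.32577
Total PV = 12813.36709 + 46945.32577 = 59758.69286

$59758.69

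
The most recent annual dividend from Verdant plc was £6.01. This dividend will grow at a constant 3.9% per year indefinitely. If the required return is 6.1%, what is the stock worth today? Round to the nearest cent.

£283.84

D₁ = D₀ × (1 + g) = £6.01 × 1.039 = £6.2444
Growing perpetuity: P = D₁ / (r − g) = £6.2444 / (0.061 − 0.039) = £283.84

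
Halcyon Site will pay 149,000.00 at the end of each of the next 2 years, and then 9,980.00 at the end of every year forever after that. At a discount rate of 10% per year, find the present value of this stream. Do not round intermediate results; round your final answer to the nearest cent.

PV of 2-year annuity: 149,000.00 × [1 − (1+0.1)^−2] / 0.1 = 258595.04132
Perpetuity value at year 2: 9,980.00 / 0.1 = 99800.00000
PV of perpetuity: 99800.00000 / (1+0.1)^2 = 82479.33884
Total PV = 258595.04132 + 82479.33884 = 341074.38017

341074.38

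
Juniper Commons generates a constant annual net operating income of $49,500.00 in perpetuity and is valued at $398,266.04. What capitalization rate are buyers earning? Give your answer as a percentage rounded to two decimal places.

12.43%

P = C/r ⇒ r = C/P = $49,500.00/$398,266.04 = 0.124289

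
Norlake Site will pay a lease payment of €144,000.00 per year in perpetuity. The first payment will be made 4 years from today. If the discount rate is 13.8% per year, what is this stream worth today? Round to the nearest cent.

€708038.09

Value at end of year 3: C / r = €144,000.00 / 0.138 = €1,043,478.2609
Discount to today: PV = €1,043,478.2609 / (1 + 0.138)^3 = €1,043,478.2609 / 1.473760 = €708,038.09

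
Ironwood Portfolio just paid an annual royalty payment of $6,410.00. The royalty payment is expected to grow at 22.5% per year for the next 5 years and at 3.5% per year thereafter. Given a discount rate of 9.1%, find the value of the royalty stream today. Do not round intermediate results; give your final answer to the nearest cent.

D_1 = 7852.25000
D_2 = 9619.00625
D_3 = 11783.28266
D_4 = 14434.52125
D_5 = 17682.28854
Terminal value at year 5: TV = D_5×(1+g_2)/(r−g_2) = 18301.16863/0.056 = 326806.58276
P_0 = D_1/(1+r)^1 + D_2/(1+r)^2 + D_3/(1+r)^3 + D_4/(1+r)^4 + D_5/(1+r)^5 + TV/(1+r)^5
    = 7197.29606 + 8081.29026 + 9073.85936 + 10188.33888 + 11439.70223 + 211430.21084 = 257410.69763

$257410.70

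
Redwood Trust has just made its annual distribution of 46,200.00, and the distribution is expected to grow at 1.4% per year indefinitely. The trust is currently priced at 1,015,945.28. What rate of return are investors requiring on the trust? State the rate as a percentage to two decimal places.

6.01%

D₁ = 46,200.00 × 1.014 = 46,846.8000
P = D₁/(r − g) ⇒ r = D₁/P + g = 46,846.8000/1,015,945.28 + 0.014 = 0.046112 + 0.014 = 0.060112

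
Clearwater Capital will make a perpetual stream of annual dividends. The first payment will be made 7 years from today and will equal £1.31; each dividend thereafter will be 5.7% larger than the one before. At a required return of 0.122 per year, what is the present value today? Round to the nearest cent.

Value at end of year 6: C₁ / (r − g) = £1.31 / (0.122 − 0.057) = £20.1538
Discount to today: PV = £20.1538 / (1 + 0.122)^6 = £20.1538 / 1.995065 = £10.10

£10.10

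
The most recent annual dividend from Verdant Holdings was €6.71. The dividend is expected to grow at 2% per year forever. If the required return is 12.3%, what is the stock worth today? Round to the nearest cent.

€66.45

D₁ = D₀ × (1 + g) = €6.71 × 1.02 = €6.8442
Growing perpetuity: P = D₁ / (r − g) = €6.8442 / (0.123 − 0.02) = €66.45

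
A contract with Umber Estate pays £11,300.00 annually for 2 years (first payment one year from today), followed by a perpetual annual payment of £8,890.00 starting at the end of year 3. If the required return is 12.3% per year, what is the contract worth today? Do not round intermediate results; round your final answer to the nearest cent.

£76333.45

PV of 2-year annuity: £11,300.00 × [1 − (1+0.123)^−2] / 0.123 = 19022.55836
Perpetuity value at year 2: £8,890.00 / 0.123 = 72276.42276
PV of perpetuity: 72276.42276 / (1+0.123)^2 = 57310.88791
Total PV = 19022.55836 + 57310.88791 = 76333.44627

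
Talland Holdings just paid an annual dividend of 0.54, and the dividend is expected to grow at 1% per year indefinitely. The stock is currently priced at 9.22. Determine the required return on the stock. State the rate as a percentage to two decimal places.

6.92%

D₁ = 0.54 × 1.01 = 0.5454
P = D₁/(r − g) ⇒ r = D₁/P + g = 0.5454/9.22 + 0.01 = 0.059154 + 0.01 = 0.069154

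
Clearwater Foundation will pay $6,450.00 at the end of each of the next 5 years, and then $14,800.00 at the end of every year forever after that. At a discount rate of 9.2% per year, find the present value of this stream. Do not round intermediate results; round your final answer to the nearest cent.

PV of 5-year annuity: $6,450.00 × [1 − (1+0.092)^−5] / 0.092 = 24958.59785
Perpetuity value at year 5: $14,800.00 / 0.092 = 160869.56522
PV of perpetuity: 160869.56522 / (1+0.092)^5 = 103600.22443
Total PV = 24958.59785 + 103600.22443 = 128558.82227

$128558.82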